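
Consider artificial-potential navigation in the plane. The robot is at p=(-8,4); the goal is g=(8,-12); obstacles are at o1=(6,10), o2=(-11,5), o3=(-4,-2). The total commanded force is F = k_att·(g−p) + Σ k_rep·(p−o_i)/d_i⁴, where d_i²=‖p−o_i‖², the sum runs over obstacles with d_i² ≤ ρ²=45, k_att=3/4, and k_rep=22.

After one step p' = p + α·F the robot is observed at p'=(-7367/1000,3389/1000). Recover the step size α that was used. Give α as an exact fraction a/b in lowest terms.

α = 1/20

F_att = 3/4·(g−p) = 3/4·(16,-16) = (12.0000,-12.0000)
o1: d²=232 > ρ²=45 → inactive
o2: d²=10 ≤ ρ²=45; F_rep = 22·(3,-1)/10² = (0.6600,-0.2200)
o3: d²=52 > ρ²=45 → inactive
F = F_att + ΣF_rep = (12.6600,-12.2200)
Δp = p'−p = (0.6330,-0.6110); α = Δx/Fx = (633/1000) / (633/50) = 1/20
check: Δy/Fy = (-611/1000) / (-611/50) = 1/20 ✓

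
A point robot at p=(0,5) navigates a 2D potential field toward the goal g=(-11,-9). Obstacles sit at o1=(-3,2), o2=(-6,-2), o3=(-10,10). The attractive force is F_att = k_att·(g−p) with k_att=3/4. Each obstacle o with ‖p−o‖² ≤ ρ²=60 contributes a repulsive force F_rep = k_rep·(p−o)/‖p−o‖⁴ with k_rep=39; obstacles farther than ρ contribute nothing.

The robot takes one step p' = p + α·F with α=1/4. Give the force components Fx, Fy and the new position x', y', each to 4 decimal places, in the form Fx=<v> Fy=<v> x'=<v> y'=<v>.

F_att = 3/4·(g−p) = 3/4·(-11,-14) = (-8.2500,-10.5000)
o1: d²=18 ≤ ρ²=60; F_rep = 39·(3,3)/18² = (0.3611,0.3611)
o2: d²=85 > ρ²=60 → inactive
o3: d²=125 > ρ²=60 → inactive
F = F_att + ΣF_rep = (-7.8889,-10.1389)
p' = p + 1/4·F = (-1.9722,2.4653)

Fx=-7.8889 Fy=-10.1389 x'=-1.9722 y'=2.4653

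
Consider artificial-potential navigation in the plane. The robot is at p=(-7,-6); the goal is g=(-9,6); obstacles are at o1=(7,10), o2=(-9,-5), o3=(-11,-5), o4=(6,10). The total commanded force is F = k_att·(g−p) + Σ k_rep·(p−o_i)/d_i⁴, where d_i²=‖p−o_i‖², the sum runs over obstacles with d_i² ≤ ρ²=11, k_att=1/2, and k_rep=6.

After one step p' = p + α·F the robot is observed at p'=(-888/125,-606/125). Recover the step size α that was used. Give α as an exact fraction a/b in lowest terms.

α = 1/5

F_att = 1/2·(g−p) = 1/2·(-2,12) = (-1.0000,6.0000)
o1: d²=452 > ρ²=11 → inactive
o2: d²=5 ≤ ρ²=11; F_rep = 6·(2,-1)/5² = (0.4800,-0.2400)
o3: d²=17 > ρ²=11 → inactive
o4: d²=425 > ρ²=11 → inactive
F = F_att + ΣF_rep = (-0.5200,5.7600)
Δp = p'−p = (-0.1040,1.1520); α = Δx/Fx = (-13/125) / (-13/25) = 1/5
check: Δy/Fy = (144/125) / (144/25) = 1/5 ✓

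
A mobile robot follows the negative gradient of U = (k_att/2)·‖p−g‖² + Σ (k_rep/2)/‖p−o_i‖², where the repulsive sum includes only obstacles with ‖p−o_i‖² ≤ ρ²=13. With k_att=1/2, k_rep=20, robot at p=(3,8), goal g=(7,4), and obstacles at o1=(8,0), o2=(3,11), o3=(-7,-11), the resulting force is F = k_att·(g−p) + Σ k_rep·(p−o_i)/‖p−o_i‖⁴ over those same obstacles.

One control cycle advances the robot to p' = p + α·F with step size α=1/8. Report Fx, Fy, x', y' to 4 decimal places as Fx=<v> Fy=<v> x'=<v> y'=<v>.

Fx=2.0000 Fy=-2.7407 x'=3.2500 y'=7.6574

F_att = 1/2·(g−p) = 1/2·(4,-4) = (2.0000,-2.0000)
o1: d²=89 > ρ²=13 → inactive
o2: d²=9 ≤ ρ²=13; F_rep = 20·(0,-3)/9² = (0.0000,-0.7407)
o3: d²=461 > ρ²=13 → inactive
F = F_att + ΣF_rep = (2.0000,-2.7407)
p' = p + 1/8·F = (3.2500,7.6574)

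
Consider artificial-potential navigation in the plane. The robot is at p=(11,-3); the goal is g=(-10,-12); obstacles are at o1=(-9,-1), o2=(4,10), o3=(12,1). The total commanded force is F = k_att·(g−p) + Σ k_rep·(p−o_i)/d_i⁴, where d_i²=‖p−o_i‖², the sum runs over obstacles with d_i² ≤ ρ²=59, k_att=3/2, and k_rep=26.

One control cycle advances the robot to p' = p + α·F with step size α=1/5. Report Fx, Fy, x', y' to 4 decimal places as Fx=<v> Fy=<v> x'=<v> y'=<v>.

F_att = 3/2·(g−p) = 3/2·(-21,-9) = (-31.5000,-13.5000)
o1: d²=404 > ρ²=59 → inactive
o2: d²=218 > ρ²=59 → inactive
o3: d²=17 ≤ ρ²=59; F_rep = 26·(-1,-4)/17² = (-0.0900,-0.3599)
F = F_att + ΣF_rep = (-31.5900,-13.8599)
p' = p + 1/5·F = (4.6820,-5.7720)

Fx=-31.5900 Fy=-13.8599 x'=4.6820 y'=-5.7720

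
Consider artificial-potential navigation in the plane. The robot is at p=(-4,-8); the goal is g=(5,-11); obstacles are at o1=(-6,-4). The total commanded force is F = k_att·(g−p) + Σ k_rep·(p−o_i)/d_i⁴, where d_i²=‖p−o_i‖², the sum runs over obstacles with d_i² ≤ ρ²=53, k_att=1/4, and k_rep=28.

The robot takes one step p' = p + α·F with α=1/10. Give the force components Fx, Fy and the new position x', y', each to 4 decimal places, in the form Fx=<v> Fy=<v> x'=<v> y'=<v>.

Fx=2.3900 Fy=-1.0300 x'=-3.7610 y'=-8.1030

F_att = 1/4·(g−p) = 1/4·(9,-3) = (2.2500,-0.7500)
o1: d²=20 ≤ ρ²=53; F_rep = 28·(2,-4)/20² = (0.1400,-0.2800)
F = F_att + ΣF_rep = (2.3900,-1.0300)
p' = p + 1/10·F = (-3.7610,-8.1030)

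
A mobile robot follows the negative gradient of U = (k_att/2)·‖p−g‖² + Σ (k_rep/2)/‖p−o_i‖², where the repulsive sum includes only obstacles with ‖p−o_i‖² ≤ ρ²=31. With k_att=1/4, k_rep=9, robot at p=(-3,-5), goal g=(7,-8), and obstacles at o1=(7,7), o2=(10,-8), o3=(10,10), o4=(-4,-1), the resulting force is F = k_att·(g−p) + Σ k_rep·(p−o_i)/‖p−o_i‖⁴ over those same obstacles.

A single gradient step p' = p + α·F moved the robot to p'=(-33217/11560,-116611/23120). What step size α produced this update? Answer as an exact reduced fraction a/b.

F_att = 1/4·(g−p) = 1/4·(10,-3) = (2.5000,-0.7500)
o1: d²=244 > ρ²=31 → inactive
o2: d²=178 > ρ²=31 → inactive
o3: d²=394 > ρ²=31 → inactive
o4: d²=17 ≤ ρ²=31; F_rep = 9·(1,-4)/17² = (0.0311,-0.1246)
F = F_att + ΣF_rep = (2.5311,-0.8746)
Δp = p'−p = (0.1266,-0.0437); α = Δx/Fx = (1463/11560) / (1463/578) = 1/20
check: Δy/Fy = (-1011/23120) / (-1011/1156) = 1/20 ✓

α = 1/20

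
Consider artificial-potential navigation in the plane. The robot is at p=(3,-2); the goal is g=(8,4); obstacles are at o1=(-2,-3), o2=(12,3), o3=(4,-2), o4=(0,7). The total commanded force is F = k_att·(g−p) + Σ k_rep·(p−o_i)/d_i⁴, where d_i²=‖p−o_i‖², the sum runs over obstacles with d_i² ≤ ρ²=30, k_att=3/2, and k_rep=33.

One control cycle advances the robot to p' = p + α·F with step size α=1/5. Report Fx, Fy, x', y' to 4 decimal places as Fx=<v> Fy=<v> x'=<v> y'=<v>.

F_att = 3/2·(g−p) = 3/2·(5,6) = (7.5000,9.0000)
o1: d²=26 ≤ ρ²=30; F_rep = 33·(5,1)/26² = (0.2441,0.0488)
o2: d²=106 > ρ²=30 → inactive
o3: d²=1 ≤ ρ²=30; F_rep = 33·(-1,0)/1² = (-33.0000,0.0000)
o4: d²=90 > ρ²=30 → inactive
F = F_att + ΣF_rep = (-25.2559,9.0488)
p' = p + 1/5·F = (-2.0512,-0.1902)

Fx=-25.2559 Fy=9.0488 x'=-2.0512 y'=-0.1902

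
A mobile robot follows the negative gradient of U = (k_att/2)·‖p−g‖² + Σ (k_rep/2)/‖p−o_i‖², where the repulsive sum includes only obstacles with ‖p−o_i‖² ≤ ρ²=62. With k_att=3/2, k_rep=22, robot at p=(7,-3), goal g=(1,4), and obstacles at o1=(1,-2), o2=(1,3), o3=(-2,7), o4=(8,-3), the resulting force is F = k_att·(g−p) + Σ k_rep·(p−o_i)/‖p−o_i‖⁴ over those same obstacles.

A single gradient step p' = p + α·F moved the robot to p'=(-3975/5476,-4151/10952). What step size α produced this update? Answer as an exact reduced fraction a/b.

F_att = 3/2·(g−p) = 3/2·(-6,7) = (-9.0000,10.5000)
o1: d²=37 ≤ ρ²=62; F_rep = 22·(6,-1)/37² = (0.0964,-0.0161)
o2: d²=72 > ρ²=62 → inactive
o3: d²=181 > ρ²=62 → inactive
o4: d²=1 ≤ ρ²=62; F_rep = 22·(-1,0)/1² = (-22.0000,0.0000)
F = F_att + ΣF_rep = (-30.9036,10.4839)
Δp = p'−p = (-7.7259,2.6210); α = Δx/Fx = (-42307/5476) / (-42307/1369) = 1/4
check: Δy/Fy = (28705/10952) / (28705/2738) = 1/4 ✓

α = 1/4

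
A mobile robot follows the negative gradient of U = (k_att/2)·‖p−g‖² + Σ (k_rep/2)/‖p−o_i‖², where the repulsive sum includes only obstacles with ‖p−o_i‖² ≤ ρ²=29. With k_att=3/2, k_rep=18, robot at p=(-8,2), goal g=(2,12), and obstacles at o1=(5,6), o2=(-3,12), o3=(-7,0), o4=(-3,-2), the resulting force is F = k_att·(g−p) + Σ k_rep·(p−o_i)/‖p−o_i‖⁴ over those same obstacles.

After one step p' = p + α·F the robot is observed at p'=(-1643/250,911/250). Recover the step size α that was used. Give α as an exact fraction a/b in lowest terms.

F_att = 3/2·(g−p) = 3/2·(10,10) = (15.0000,15.0000)
o1: d²=185 > ρ²=29 → inactive
o2: d²=125 > ρ²=29 → inactive
o3: d²=5 ≤ ρ²=29; F_rep = 18·(-1,2)/5² = (-0.7200,1.4400)
o4: d²=41 > ρ²=29 → inactive
F = F_att + ΣF_rep = (14.2800,16.4400)
Δp = p'−p = (1.4280,1.6440); α = Δx/Fx = (357/250) / (357/25) = 1/10
check: Δy/Fy = (411/250) / (411/25) = 1/10 ✓

α = 1/10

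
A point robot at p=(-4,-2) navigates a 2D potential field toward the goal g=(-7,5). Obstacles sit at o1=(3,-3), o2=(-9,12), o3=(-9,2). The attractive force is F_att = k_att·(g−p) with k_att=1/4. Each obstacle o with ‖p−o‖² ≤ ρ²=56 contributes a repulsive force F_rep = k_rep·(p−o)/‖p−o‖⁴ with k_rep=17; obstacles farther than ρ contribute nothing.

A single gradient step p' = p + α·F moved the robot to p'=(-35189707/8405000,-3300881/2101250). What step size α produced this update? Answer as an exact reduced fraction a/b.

F_att = 1/4·(g−p) = 1/4·(-3,7) = (-0.7500,1.7500)
o1: d²=50 ≤ ρ²=56; F_rep = 17·(-7,1)/50² = (-0.0476,0.0068)
o2: d²=221 > ρ²=56 → inactive
o3: d²=41 ≤ ρ²=56; F_rep = 17·(5,-4)/41² = (0.0506,-0.0405)
F = F_att + ΣF_rep = (-0.7470,1.7163)
Δp = p'−p = (-0.1868,0.4291); α = Δx/Fx = (-1569707/8405000) / (-1569707/2101250) = 1/4
check: Δy/Fy = (901619/2101250) / (1803238/1050625) = 1/4 ✓

α = 1/4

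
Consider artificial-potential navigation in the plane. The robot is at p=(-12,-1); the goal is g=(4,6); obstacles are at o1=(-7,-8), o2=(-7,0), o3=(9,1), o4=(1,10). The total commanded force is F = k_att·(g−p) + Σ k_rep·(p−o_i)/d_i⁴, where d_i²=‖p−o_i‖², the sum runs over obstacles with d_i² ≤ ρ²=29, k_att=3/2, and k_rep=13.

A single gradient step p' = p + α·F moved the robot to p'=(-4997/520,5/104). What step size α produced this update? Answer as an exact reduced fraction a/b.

α = 1/10

F_att = 3/2·(g−p) = 3/2·(16,7) = (24.0000,10.5000)
o1: d²=74 > ρ²=29 → inactive
o2: d²=26 ≤ ρ²=29; F_rep = 13·(-5,-1)/26² = (-0.0962,-0.0192)
o3: d²=445 > ρ²=29 → inactive
o4: d²=290 > ρ²=29 → inactive
F = F_att + ΣF_rep = (23.9038,10.4808)
Δp = p'−p = (2.3904,1.0481); α = Δx/Fx = (1243/520) / (1243/52) = 1/10
check: Δy/Fy = (109/104) / (545/52) = 1/10 ✓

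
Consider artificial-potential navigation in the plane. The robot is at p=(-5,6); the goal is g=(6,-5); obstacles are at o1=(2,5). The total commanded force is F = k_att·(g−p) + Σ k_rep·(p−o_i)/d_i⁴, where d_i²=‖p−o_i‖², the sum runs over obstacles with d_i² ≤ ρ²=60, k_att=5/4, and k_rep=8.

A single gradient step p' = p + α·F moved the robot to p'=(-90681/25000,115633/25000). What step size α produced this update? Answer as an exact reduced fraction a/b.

α = 1/10

F_att = 5/4·(g−p) = 5/4·(11,-11) = (13.7500,-13.7500)
o1: d²=50 ≤ ρ²=60; F_rep = 8·(-7,1)/50² = (-0.0224,0.0032)
F = F_att + ΣF_rep = (13.7276,-13.7468)
Δp = p'−p = (1.3728,-1.3747); α = Δx/Fx = (34319/25000) / (34319/2500) = 1/10
check: Δy/Fy = (-34367/25000) / (-34367/2500) = 1/10 ✓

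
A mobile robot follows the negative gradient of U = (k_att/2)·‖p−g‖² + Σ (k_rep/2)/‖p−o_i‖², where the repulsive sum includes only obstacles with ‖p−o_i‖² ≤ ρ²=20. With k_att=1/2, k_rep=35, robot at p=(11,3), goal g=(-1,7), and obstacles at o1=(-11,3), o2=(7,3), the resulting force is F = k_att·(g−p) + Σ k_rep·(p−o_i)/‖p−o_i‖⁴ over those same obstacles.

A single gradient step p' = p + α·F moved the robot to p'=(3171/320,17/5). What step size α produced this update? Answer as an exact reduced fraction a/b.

α = 1/5

F_att = 1/2·(g−p) = 1/2·(-12,4) = (-6.0000,2.0000)
o1: d²=484 > ρ²=20 → inactive
o2: d²=16 ≤ ρ²=20; F_rep = 35·(4,0)/16² = (0.5469,0.0000)
F = F_att + ΣF_rep = (-5.4531,2.0000)
Δp = p'−p = (-1.0906,0.4000); α = Δx/Fx = (-349/320) / (-349/64) = 1/5
check: Δy/Fy = (2/5) / (2) = 1/5 ✓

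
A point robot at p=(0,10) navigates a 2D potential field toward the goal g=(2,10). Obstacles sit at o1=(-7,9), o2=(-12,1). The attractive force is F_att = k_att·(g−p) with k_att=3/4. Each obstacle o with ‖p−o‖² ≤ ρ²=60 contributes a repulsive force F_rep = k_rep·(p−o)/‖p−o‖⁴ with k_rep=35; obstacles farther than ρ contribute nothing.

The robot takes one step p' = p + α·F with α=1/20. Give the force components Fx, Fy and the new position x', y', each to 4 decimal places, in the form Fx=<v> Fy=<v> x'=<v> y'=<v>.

F_att = 3/4·(g−p) = 3/4·(2,0) = (1.5000,0.0000)
o1: d²=50 ≤ ρ²=60; F_rep = 35·(7,1)/50² = (0.0980,0.0140)
o2: d²=225 > ρ²=60 → inactive
F = F_att + ΣF_rep = (1.5980,0.0140)
p' = p + 1/20·F = (0.0799,10.0007)

Fx=1.5980 Fy=0.0140 x'=0.0799 y'=10.0007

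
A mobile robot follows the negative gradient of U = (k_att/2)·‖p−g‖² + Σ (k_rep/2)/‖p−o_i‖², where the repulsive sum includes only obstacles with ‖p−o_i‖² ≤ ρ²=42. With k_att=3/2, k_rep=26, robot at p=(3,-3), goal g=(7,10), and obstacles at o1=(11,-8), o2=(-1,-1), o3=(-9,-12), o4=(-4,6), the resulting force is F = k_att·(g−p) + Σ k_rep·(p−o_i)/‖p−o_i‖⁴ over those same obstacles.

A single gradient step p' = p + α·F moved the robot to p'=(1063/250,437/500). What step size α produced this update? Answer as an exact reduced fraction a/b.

F_att = 3/2·(g−p) = 3/2·(4,13) = (6.0000,19.5000)
o1: d²=89 > ρ²=42 → inactive
o2: d²=20 ≤ ρ²=42; F_rep = 26·(4,-2)/20² = (0.2600,-0.1300)
o3: d²=225 > ρ²=42 → inactive
o4: d²=130 > ρ²=42 → inactive
F = F_att + ΣF_rep = (6.2600,19.3700)
Δp = p'−p = (1.2520,3.8740); α = Δx/Fx = (313/250) / (313/50) = 1/5
check: Δy/Fy = (1937/500) / (1937/100) = 1/5 ✓

α = 1/5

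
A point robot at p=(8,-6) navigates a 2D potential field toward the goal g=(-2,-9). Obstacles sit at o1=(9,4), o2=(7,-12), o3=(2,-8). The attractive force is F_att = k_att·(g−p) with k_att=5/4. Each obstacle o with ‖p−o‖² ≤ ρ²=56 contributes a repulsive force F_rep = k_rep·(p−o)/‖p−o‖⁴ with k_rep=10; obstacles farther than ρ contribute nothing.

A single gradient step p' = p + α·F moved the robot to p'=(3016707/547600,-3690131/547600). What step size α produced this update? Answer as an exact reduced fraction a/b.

α = 1/5

F_att = 5/4·(g−p) = 5/4·(-10,-3) = (-12.5000,-3.7500)
o1: d²=101 > ρ²=56 → inactive
o2: d²=37 ≤ ρ²=56; F_rep = 10·(1,6)/37² = (0.0073,0.0438)
o3: d²=40 ≤ ρ²=56; F_rep = 10·(6,2)/40² = (0.0375,0.0125)
F = F_att + ΣF_rep = (-12.4552,-3.6937)
Δp = p'−p = (-2.4910,-0.7387); α = Δx/Fx = (-1364093/547600) / (-1364093/109520) = 1/5
check: Δy/Fy = (-404531/547600) / (-404531/109520) = 1/5 ✓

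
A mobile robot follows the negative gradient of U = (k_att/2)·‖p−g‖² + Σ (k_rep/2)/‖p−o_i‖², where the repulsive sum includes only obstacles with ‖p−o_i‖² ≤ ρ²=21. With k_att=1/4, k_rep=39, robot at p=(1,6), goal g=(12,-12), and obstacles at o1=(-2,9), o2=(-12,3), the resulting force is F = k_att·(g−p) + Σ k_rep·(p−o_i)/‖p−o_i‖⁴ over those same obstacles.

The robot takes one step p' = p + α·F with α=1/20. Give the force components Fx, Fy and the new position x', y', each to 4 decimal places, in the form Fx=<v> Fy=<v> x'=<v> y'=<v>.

F_att = 1/4·(g−p) = 1/4·(11,-18) = (2.7500,-4.5000)
o1: d²=18 ≤ ρ²=21; F_rep = 39·(3,-3)/18² = (0.3611,-0.3611)
o2: d²=178 > ρ²=21 → inactive
F = F_att + ΣF_rep = (3.1111,-4.8611)
p' = p + 1/20·F = (1.1556,5.7569)

Fx=3.1111 Fy=-4.8611 x'=1.1556 y'=5.7569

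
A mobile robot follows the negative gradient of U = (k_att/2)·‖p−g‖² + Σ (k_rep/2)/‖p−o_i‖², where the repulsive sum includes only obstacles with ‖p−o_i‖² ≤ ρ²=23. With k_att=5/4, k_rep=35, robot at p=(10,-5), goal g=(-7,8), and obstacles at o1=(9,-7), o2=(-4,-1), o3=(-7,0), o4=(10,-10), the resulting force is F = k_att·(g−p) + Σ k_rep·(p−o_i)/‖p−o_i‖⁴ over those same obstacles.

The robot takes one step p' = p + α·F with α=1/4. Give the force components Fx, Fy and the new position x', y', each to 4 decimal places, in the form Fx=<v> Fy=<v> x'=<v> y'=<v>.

F_att = 5/4·(g−p) = 5/4·(-17,13) = (-21.2500,16.2500)
o1: d²=5 ≤ ρ²=23; F_rep = 35·(1,2)/5² = (1.4000,2.8000)
o2: d²=212 > ρ²=23 → inactive
o3: d²=314 > ρ²=23 → inactive
o4: d²=25 > ρ²=23 → inactive
F = F_att + ΣF_rep = (-19.8500,19.0500)
p' = p + 1/4·F = (5.0375,-0.2375)

Fx=-19.8500 Fy=19.0500 x'=5.0375 y'=-0.2375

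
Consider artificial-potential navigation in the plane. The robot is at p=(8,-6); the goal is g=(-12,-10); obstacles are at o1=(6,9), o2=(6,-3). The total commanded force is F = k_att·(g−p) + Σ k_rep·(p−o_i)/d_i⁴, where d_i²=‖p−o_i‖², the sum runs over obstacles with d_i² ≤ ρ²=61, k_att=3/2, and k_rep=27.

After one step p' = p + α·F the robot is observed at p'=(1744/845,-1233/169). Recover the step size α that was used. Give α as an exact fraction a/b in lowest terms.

α = 1/5

F_att = 3/2·(g−p) = 3/2·(-20,-4) = (-30.0000,-6.0000)
o1: d²=229 > ρ²=61 → inactive
o2: d²=13 ≤ ρ²=61; F_rep = 27·(2,-3)/13² = (0.3195,-0.4793)
F = F_att + ΣF_rep = (-29.6805,-6.4793)
Δp = p'−p = (-5.9361,-1.2959); α = Δx/Fx = (-5016/845) / (-5016/169) = 1/5
check: Δy/Fy = (-219/169) / (-1095/169) = 1/5 ✓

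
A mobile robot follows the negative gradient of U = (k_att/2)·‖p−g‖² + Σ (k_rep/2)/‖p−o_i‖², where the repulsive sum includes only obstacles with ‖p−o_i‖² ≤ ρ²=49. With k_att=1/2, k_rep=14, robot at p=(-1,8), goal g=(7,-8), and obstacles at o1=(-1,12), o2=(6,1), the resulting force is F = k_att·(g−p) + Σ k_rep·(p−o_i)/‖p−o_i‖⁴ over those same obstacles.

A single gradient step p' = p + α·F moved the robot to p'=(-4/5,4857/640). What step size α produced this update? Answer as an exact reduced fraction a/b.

F_att = 1/2·(g−p) = 1/2·(8,-16) = (4.0000,-8.0000)
o1: d²=16 ≤ ρ²=49; F_rep = 14·(0,-4)/16² = (0.0000,-0.2188)
o2: d²=98 > ρ²=49 → inactive
F = F_att + ΣF_rep = (4.0000,-8.2188)
Δp = p'−p = (0.2000,-0.4109); α = Δx/Fx = (1/5) / (4) = 1/20
check: Δy/Fy = (-263/640) / (-263/32) = 1/20 ✓

α = 1/20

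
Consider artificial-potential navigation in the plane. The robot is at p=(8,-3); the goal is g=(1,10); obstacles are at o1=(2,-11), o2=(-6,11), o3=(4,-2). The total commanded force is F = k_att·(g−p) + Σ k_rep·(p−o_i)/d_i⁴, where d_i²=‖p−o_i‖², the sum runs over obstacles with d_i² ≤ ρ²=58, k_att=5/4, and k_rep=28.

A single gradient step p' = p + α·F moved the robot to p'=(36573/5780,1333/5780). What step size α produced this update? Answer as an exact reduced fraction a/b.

α = 1/5

F_att = 5/4·(g−p) = 5/4·(-7,13) = (-8.7500,16.2500)
o1: d²=100 > ρ²=58 → inactive
o2: d²=392 > ρ²=58 → inactive
o3: d²=17 ≤ ρ²=58; F_rep = 28·(4,-1)/17² = (0.3875,-0.0969)
F = F_att + ΣF_rep = (-8.3625,16.1531)
Δp = p'−p = (-1.6725,3.2306); α = Δx/Fx = (-9667/5780) / (-9667/1156) = 1/5
check: Δy/Fy = (18673/5780) / (18673/1156) = 1/5 ✓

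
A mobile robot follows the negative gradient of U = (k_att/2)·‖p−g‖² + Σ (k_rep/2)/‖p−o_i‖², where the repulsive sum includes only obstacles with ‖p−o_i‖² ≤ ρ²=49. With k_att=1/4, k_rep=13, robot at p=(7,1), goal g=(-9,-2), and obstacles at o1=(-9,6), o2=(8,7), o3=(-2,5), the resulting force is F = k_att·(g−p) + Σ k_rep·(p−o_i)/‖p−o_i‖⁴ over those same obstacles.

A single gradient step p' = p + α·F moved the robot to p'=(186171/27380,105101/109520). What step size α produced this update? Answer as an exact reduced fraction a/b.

F_att = 1/4·(g−p) = 1/4·(-16,-3) = (-4.0000,-0.7500)
o1: d²=281 > ρ²=49 → inactive
o2: d²=37 ≤ ρ²=49; F_rep = 13·(-1,-6)/37² = (-0.0095,-0.0570)
o3: d²=97 > ρ²=49 → inactive
F = F_att + ΣF_rep = (-4.0095,-0.8070)
Δp = p'−p = (-0.2005,-0.0403); α = Δx/Fx = (-5489/27380) / (-5489/1369) = 1/20
check: Δy/Fy = (-4419/109520) / (-4419/5476) = 1/20 ✓

α = 1/20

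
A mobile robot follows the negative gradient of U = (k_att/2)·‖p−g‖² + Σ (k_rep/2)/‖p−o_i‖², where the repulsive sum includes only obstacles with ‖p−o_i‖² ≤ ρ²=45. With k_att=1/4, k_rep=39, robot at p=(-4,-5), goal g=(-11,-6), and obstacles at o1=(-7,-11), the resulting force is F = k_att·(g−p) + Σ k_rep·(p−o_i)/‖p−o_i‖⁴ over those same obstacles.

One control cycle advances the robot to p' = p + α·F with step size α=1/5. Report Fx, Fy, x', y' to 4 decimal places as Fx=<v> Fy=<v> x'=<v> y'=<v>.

F_att = 1/4·(g−p) = 1/4·(-7,-1) = (-1.7500,-0.2500)
o1: d²=45 ≤ ρ²=45; F_rep = 39·(3,6)/45² = (0.0578,0.1156)
F = F_att + ΣF_rep = (-1.6922,-0.1344)
p' = p + 1/5·F = (-4.3384,-5.0269)

Fx=-1.6922 Fy=-0.1344 x'=-4.3384 y'=-5.0269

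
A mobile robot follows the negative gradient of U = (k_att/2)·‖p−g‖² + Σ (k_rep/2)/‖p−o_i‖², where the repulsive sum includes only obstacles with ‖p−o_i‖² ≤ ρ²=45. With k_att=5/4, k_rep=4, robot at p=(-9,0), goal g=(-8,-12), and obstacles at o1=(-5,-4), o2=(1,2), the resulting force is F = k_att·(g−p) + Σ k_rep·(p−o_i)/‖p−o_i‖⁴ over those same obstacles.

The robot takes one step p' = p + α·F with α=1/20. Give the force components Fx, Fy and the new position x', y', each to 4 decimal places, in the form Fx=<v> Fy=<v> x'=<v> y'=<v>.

Fx=1.2344 Fy=-14.9844 x'=-8.9383 y'=-0.7492

F_att = 5/4·(g−p) = 5/4·(1,-12) = (1.2500,-15.0000)
o1: d²=32 ≤ ρ²=45; F_rep = 4·(-4,4)/32² = (-0.0156,0.0156)
o2: d²=104 > ρ²=45 → inactive
F = F_att + ΣF_rep = (1.2344,-14.9844)
p' = p + 1/20·F = (-8.9383,-0.7492)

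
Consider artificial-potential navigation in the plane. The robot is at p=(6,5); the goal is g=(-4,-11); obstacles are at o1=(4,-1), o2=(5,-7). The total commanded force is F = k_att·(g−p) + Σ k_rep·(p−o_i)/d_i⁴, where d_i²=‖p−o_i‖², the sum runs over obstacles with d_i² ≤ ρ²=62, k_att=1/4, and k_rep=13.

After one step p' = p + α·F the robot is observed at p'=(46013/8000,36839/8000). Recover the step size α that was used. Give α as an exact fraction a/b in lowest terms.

F_att = 1/4·(g−p) = 1/4·(-10,-16) = (-2.5000,-4.0000)
o1: d²=40 ≤ ρ²=62; F_rep = 13·(2,6)/40² = (0.0163,0.0488)
o2: d²=145 > ρ²=62 → inactive
F = F_att + ΣF_rep = (-2.4838,-3.9512)
Δp = p'−p = (-0.2484,-0.3951); α = Δx/Fx = (-1987/8000) / (-1987/800) = 1/10
check: Δy/Fy = (-3161/8000) / (-3161/800) = 1/10 ✓

α = 1/10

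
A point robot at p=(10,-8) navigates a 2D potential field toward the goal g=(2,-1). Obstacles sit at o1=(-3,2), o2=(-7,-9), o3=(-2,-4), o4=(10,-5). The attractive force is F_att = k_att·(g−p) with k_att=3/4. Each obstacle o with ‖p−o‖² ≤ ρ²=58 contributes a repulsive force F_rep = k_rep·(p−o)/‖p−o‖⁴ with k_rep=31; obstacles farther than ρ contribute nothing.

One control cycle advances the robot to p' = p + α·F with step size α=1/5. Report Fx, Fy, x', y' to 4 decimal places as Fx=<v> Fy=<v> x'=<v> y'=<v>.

F_att = 3/4·(g−p) = 3/4·(-8,7) = (-6.0000,5.2500)
o1: d²=269 > ρ²=58 → inactive
o2: d²=290 > ρ²=58 → inactive
o3: d²=160 > ρ²=58 → inactive
o4: d²=9 ≤ ρ²=58; F_rep = 31·(0,-3)/9² = (0.0000,-1.1481)
F = F_att + ΣF_rep = (-6.0000,4.1019)
p' = p + 1/5·F = (8.8000,-7.1796)

Fx=-6.0000 Fy=4.1019 x'=8.8000 y'=-7.1796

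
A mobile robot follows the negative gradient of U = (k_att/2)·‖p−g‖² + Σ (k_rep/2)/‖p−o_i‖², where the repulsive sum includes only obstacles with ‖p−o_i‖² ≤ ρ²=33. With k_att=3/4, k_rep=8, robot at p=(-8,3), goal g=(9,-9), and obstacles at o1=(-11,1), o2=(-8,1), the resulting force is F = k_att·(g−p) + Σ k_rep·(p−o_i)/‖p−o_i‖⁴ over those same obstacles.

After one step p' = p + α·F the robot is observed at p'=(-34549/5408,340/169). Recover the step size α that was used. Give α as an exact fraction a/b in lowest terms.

F_att = 3/4·(g−p) = 3/4·(17,-12) = (12.7500,-9.0000)
o1: d²=13 ≤ ρ²=33; F_rep = 8·(3,2)/13² = (0.1420,0.0947)
o2: d²=4 ≤ ρ²=33; F_rep = 8·(0,2)/4² = (0.0000,1.0000)
F = F_att + ΣF_rep = (12.8920,-7.9053)
Δp = p'−p = (1.6115,-0.9882); α = Δx/Fx = (8715/5408) / (8715/676) = 1/8
check: Δy/Fy = (-167/169) / (-1336/169) = 1/8 ✓

α = 1/8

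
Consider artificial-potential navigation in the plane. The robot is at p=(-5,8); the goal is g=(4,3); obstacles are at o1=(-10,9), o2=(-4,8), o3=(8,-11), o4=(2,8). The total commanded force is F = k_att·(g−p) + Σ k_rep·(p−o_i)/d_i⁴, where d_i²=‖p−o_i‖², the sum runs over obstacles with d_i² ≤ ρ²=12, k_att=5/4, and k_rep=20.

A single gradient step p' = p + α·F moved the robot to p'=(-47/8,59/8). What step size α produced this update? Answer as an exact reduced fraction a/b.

α = 1/10

F_att = 5/4·(g−p) = 5/4·(9,-5) = (11.2500,-6.2500)
o1: d²=26 > ρ²=12 → inactive
o2: d²=1 ≤ ρ²=12; F_rep = 20·(-1,0)/1² = (-20.0000,0.0000)
o3: d²=530 > ρ²=12 → inactive
o4: d²=49 > ρ²=12 → inactive
F = F_att + ΣF_rep = (-8.7500,-6.2500)
Δp = p'−p = (-0.8750,-0.6250); α = Δx/Fx = (-7/8) / (-35/4) = 1/10
check: Δy/Fy = (-5/8) / (-25/4) = 1/10 ✓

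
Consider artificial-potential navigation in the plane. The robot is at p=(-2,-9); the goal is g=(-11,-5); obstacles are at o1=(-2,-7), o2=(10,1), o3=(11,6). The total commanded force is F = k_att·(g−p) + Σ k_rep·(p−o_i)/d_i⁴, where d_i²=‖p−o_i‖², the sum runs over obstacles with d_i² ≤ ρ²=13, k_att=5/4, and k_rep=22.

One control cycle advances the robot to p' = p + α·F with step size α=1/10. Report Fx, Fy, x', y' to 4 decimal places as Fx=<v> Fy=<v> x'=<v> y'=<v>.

F_att = 5/4·(g−p) = 5/4·(-9,4) = (-11.2500,5.0000)
o1: d²=4 ≤ ρ²=13; F_rep = 22·(0,-2)/4² = (0.0000,-2.7500)
o2: d²=244 > ρ²=13 → inactive
o3: d²=394 > ρ²=13 → inactive
F = F_att + ΣF_rep = (-11.2500,2.2500)
p' = p + 1/10·F = (-3.1250,-8.7750)

Fx=-11.2500 Fy=2.2500 x'=-3.1250 y'=-8.7750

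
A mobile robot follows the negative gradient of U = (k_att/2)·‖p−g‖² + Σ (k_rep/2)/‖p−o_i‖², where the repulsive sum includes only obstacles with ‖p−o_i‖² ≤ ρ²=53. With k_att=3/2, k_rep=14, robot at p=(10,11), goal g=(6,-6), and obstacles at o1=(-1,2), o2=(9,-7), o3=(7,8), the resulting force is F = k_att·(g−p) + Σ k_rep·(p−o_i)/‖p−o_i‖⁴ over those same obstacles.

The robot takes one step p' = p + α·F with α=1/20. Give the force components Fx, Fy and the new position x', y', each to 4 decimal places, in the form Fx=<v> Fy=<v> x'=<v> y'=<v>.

Fx=-5.8704 Fy=-25.3704 x'=9.7065 y'=9.7315

F_att = 3/2·(g−p) = 3/2·(-4,-17) = (-6.0000,-25.5000)
o1: d²=202 > ρ²=53 → inactive
o2: d²=325 > ρ²=53 → inactive
o3: d²=18 ≤ ρ²=53; F_rep = 14·(3,3)/18² = (0.1296,0.1296)
F = F_att + ΣF_rep = (-5.8704,-25.3704)
p' = p + 1/20·F = (9.7065,9.7315)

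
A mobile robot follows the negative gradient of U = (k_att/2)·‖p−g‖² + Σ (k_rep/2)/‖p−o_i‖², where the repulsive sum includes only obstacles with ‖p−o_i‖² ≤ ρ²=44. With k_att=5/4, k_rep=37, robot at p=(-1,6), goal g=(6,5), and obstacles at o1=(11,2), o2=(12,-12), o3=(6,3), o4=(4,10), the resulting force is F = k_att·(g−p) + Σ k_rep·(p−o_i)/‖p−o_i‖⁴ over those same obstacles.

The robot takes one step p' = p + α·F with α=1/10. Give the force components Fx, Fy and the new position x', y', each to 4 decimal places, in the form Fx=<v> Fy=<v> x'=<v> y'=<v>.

Fx=8.6399 Fy=-1.3380 x'=-0.1360 y'=5.8662

F_att = 5/4·(g−p) = 5/4·(7,-1) = (8.7500,-1.2500)
o1: d²=160 > ρ²=44 → inactive
o2: d²=493 > ρ²=44 → inactive
o3: d²=58 > ρ²=44 → inactive
o4: d²=41 ≤ ρ²=44; F_rep = 37·(-5,-4)/41² = (-0.1101,-0.0880)
F = F_att + ΣF_rep = (8.6399,-1.3380)
p' = p + 1/10·F = (-0.1360,5.8662)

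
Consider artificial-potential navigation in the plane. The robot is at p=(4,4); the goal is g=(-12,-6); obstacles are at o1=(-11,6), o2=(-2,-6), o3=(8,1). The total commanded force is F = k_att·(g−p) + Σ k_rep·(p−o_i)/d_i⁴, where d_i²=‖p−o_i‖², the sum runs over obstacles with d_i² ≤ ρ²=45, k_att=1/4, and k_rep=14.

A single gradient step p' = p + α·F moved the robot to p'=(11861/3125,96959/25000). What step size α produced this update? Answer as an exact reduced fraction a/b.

F_att = 1/4·(g−p) = 1/4·(-16,-10) = (-4.0000,-2.5000)
o1: d²=229 > ρ²=45 → inactive
o2: d²=136 > ρ²=45 → inactive
o3: d²=25 ≤ ρ²=45; F_rep = 14·(-4,3)/25² = (-0.0896,0.0672)
F = F_att + ΣF_rep = (-4.0896,-2.4328)
Δp = p'−p = (-0.2045,-0.1216); α = Δx/Fx = (-639/3125) / (-2556/625) = 1/20
check: Δy/Fy = (-3041/25000) / (-3041/1250) = 1/20 ✓

α = 1/20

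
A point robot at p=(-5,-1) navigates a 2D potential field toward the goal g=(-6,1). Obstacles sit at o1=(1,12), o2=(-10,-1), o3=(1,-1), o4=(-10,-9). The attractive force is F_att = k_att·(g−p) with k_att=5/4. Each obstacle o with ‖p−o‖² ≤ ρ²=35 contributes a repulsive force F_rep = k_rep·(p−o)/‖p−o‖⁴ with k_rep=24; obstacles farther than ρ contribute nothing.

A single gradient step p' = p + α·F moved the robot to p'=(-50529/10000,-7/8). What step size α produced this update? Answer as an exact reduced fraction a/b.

α = 1/20

F_att = 5/4·(g−p) = 5/4·(-1,2) = (-1.2500,2.5000)
o1: d²=205 > ρ²=35 → inactive
o2: d²=25 ≤ ρ²=35; F_rep = 24·(5,0)/25² = (0.1920,0.0000)
o3: d²=36 > ρ²=35 → inactive
o4: d²=89 > ρ²=35 → inactive
F = F_att + ΣF_rep = (-1.0580,2.5000)
Δp = p'−p = (-0.0529,0.1250); α = Δx/Fx = (-529/10000) / (-529/500) = 1/20
check: Δy/Fy = (1/8) / (5/2) = 1/20 ✓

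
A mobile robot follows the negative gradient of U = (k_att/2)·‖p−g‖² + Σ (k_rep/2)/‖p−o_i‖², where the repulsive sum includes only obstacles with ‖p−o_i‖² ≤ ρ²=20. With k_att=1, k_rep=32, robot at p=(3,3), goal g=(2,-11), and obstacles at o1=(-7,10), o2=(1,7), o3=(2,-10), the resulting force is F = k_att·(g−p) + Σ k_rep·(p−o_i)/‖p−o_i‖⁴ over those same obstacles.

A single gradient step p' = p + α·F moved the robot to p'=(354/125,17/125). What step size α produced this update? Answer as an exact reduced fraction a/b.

α = 1/5

F_att = 1·(g−p) = 1·(-1,-14) = (-1.0000,-14.0000)
o1: d²=149 > ρ²=20 → inactive
o2: d²=20 ≤ ρ²=20; F_rep = 32·(2,-4)/20² = (0.1600,-0.3200)
o3: d²=170 > ρ²=20 → inactive
F = F_att + ΣF_rep = (-0.8400,-14.3200)
Δp = p'−p = (-0.1680,-2.8640); α = Δx/Fx = (-21/125) / (-21/25) = 1/5
check: Δy/Fy = (-358/125) / (-358/25) = 1/5 ✓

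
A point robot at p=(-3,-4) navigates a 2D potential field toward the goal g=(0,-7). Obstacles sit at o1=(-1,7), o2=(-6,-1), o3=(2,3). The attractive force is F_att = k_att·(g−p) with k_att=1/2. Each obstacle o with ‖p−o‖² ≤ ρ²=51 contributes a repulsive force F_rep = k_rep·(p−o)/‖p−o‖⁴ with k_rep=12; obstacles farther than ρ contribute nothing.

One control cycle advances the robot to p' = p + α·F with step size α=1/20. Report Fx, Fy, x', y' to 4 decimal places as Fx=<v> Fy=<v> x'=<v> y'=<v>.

Fx=1.6111 Fy=-1.6111 x'=-2.9194 y'=-4.0806

F_att = 1/2·(g−p) = 1/2·(3,-3) = (1.5000,-1.5000)
o1: d²=125 > ρ²=51 → inactive
o2: d²=18 ≤ ρ²=51; F_rep = 12·(3,-3)/18² = (0.1111,-0.1111)
o3: d²=74 > ρ²=51 → inactive
F = F_att + ΣF_rep = (1.6111,-1.6111)
p' = p + 1/20·F = (-2.9194,-4.0806)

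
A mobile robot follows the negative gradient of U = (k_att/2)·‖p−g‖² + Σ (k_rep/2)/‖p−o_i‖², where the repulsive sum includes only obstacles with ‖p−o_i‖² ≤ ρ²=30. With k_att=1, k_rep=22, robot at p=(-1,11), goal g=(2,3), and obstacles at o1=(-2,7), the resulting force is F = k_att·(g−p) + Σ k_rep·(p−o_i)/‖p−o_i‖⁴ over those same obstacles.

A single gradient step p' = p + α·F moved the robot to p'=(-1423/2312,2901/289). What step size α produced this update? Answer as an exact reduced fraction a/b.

α = 1/8

F_att = 1·(g−p) = 1·(3,-8) = (3.0000,-8.0000)
o1: d²=17 ≤ ρ²=30; F_rep = 22·(1,4)/17² = (0.0761,0.3045)
F = F_att + ΣF_rep = (3.0761,-7.6955)
Δp = p'−p = (0.3845,-0.9619); α = Δx/Fx = (889/2312) / (889/289) = 1/8
check: Δy/Fy = (-278/289) / (-2224/289) = 1/8 ✓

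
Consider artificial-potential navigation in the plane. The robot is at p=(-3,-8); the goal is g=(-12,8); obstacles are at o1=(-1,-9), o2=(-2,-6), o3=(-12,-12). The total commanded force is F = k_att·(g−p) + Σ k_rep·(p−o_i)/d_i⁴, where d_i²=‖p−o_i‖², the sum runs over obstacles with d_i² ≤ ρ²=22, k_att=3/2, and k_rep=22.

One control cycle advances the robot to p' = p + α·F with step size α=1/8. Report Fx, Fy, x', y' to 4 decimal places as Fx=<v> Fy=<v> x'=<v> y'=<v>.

Fx=-16.1400 Fy=23.1200 x'=-5.0175 y'=-5.1100

F_att = 3/2·(g−p) = 3/2·(-9,16) = (-13.5000,24.0000)
o1: d²=5 ≤ ρ²=22; F_rep = 22·(-2,1)/5² = (-1.7600,0.8800)
o2: d²=5 ≤ ρ²=22; F_rep = 22·(-1,-2)/5² = (-0.8800,-1.7600)
o3: d²=97 > ρ²=22 → inactive
F = F_att + ΣF_rep = (-16.1400,23.1200)
p' = p + 1/8·F = (-5.0175,-5.1100)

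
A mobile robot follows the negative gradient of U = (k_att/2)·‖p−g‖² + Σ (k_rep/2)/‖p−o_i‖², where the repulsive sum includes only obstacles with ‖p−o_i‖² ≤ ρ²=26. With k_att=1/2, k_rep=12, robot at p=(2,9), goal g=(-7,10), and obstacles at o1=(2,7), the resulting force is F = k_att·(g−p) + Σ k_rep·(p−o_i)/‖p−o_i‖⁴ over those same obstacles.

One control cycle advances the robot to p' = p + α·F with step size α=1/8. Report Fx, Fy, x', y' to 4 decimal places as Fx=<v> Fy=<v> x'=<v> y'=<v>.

Fx=-4.5000 Fy=2.0000 x'=1.4375 y'=9.2500

F_att = 1/2·(g−p) = 1/2·(-9,1) = (-4.5000,0.5000)
o1: d²=4 ≤ ρ²=26; F_rep = 12·(0,2)/4² = (0.0000,1.5000)
F = F_att + ΣF_rep = (-4.5000,2.0000)
p' = p + 1/8·F = (1.4375,9.2500)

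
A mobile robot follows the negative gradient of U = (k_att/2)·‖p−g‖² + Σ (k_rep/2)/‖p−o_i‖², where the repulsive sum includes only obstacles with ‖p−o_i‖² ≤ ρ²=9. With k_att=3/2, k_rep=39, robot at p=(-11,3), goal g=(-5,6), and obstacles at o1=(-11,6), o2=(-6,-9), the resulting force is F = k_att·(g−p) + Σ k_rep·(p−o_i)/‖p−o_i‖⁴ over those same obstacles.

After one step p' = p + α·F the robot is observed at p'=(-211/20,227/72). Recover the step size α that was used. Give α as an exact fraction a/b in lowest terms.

α = 1/20

F_att = 3/2·(g−p) = 3/2·(6,3) = (9.0000,4.5000)
o1: d²=9 ≤ ρ²=9; F_rep = 39·(0,-3)/9² = (0.0000,-1.4444)
o2: d²=169 > ρ²=9 → inactive
F = F_att + ΣF_rep = (9.0000,3.0556)
Δp = p'−p = (0.4500,0.1528); α = Δx/Fx = (9/20) / (9) = 1/20
check: Δy/Fy = (11/72) / (55/18) = 1/20 ✓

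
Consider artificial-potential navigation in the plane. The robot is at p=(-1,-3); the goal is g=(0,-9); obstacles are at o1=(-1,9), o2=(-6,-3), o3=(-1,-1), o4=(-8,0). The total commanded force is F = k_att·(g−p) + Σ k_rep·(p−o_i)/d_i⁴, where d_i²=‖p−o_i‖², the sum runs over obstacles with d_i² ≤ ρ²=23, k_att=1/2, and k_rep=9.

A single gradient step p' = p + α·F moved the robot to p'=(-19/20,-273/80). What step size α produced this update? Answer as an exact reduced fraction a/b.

α = 1/10

F_att = 1/2·(g−p) = 1/2·(1,-6) = (0.5000,-3.0000)
o1: d²=144 > ρ²=23 → inactive
o2: d²=25 > ρ²=23 → inactive
o3: d²=4 ≤ ρ²=23; F_rep = 9·(0,-2)/4² = (0.0000,-1.1250)
o4: d²=58 > ρ²=23 → inactive
F = F_att + ΣF_rep = (0.5000,-4.1250)
Δp = p'−p = (0.0500,-0.4125); α = Δx/Fx = (1/20) / (1/2) = 1/10
check: Δy/Fy = (-33/80) / (-33/8) = 1/10 ✓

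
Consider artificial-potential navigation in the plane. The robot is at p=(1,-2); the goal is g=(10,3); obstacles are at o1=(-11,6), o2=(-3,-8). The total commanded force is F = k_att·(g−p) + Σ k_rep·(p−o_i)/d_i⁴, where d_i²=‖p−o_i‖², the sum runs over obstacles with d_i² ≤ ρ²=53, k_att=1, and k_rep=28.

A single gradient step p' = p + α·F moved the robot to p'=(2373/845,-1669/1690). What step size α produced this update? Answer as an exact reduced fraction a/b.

α = 1/5

F_att = 1·(g−p) = 1·(9,5) = (9.0000,5.0000)
o1: d²=208 > ρ²=53 → inactive
o2: d²=52 ≤ ρ²=53; F_rep = 28·(4,6)/52² = (0.0414,0.0621)
F = F_att + ΣF_rep = (9.0414,5.0621)
Δp = p'−p = (1.8083,1.0124); α = Δx/Fx = (1528/845) / (1528/169) = 1/5
check: Δy/Fy = (1711/1690) / (1711/338) = 1/5 ✓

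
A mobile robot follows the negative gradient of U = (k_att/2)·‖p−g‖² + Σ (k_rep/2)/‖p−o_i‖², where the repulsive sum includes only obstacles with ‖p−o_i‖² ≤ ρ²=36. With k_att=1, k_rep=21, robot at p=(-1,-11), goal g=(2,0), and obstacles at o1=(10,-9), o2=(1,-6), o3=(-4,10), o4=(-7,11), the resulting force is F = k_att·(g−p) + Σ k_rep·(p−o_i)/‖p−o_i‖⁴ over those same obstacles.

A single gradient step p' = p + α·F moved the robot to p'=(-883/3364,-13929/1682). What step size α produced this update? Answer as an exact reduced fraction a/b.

α = 1/4

F_att = 1·(g−p) = 1·(3,11) = (3.0000,11.0000)
o1: d²=125 > ρ²=36 → inactive
o2: d²=29 ≤ ρ²=36; F_rep = 21·(-2,-5)/29² = (-0.0499,-0.1249)
o3: d²=450 > ρ²=36 → inactive
o4: d²=520 > ρ²=36 → inactive
F = F_att + ΣF_rep = (2.9501,10.8751)
Δp = p'−p = (0.7375,2.7188); α = Δx/Fx = (2481/3364) / (2481/841) = 1/4
check: Δy/Fy = (4573/1682) / (9146/841) = 1/4 ✓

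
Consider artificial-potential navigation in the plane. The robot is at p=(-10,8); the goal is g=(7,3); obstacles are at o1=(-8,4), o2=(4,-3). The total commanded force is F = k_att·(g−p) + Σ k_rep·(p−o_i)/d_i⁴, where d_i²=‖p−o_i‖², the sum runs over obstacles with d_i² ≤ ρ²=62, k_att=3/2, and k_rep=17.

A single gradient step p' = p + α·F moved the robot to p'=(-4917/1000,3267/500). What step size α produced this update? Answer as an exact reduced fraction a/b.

F_att = 3/2·(g−p) = 3/2·(17,-5) = (25.5000,-7.5000)
o1: d²=20 ≤ ρ²=62; F_rep = 17·(-2,4)/20² = (-0.0850,0.1700)
o2: d²=317 > ρ²=62 → inactive
F = F_att + ΣF_rep = (25.4150,-7.3300)
Δp = p'−p = (5.0830,-1.4660); α = Δx/Fx = (5083/1000) / (5083/200) = 1/5
check: Δy/Fy = (-733/500) / (-733/100) = 1/5 ✓

α = 1/5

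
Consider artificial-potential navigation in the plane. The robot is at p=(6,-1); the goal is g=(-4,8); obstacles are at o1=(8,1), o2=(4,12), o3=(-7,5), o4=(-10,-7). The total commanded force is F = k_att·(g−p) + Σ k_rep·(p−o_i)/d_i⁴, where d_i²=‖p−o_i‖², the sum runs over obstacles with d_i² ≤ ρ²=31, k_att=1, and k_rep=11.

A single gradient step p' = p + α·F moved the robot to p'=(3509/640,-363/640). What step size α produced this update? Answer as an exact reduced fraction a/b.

F_att = 1·(g−p) = 1·(-10,9) = (-10.0000,9.0000)
o1: d²=8 ≤ ρ²=31; F_rep = 11·(-2,-2)/8² = (-0.3438,-0.3438)
o2: d²=173 > ρ²=31 → inactive
o3: d²=205 > ρ²=31 → inactive
o4: d²=292 > ρ²=31 → inactive
F = F_att + ΣF_rep = (-10.3438,8.6562)
Δp = p'−p = (-0.5172,0.4328); α = Δx/Fx = (-331/640) / (-331/32) = 1/20
check: Δy/Fy = (277/640) / (277/32) = 1/20 ✓

α = 1/20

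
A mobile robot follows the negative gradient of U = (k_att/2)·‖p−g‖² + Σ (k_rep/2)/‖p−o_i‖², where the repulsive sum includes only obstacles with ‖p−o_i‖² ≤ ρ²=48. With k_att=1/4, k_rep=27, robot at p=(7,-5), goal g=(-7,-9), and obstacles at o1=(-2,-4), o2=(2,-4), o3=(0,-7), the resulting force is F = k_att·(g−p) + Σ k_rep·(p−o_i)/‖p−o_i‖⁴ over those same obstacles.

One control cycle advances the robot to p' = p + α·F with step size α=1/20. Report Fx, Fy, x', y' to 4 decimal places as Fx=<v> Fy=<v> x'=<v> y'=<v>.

F_att = 1/4·(g−p) = 1/4·(-14,-4) = (-3.5000,-1.0000)
o1: d²=82 > ρ²=48 → inactive
o2: d²=26 ≤ ρ²=48; F_rep = 27·(5,-1)/26² = (0.1997,-0.0399)
o3: d²=53 > ρ²=48 → inactive
F = F_att + ΣF_rep = (-3.3003,-1.0399)
p' = p + 1/20·F = (6.8350,-5.0520)

Fx=-3.3003 Fy=-1.0399 x'=6.8350 y'=-5.0520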